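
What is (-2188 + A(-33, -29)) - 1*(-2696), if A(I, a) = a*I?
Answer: 1465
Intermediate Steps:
A(I, a) = I*a
(-2188 + A(-33, -29)) - 1*(-2696) = (-2188 - 33*(-29)) - 1*(-2696) = (-2188 + 957) + 2696 = -1231 + 2696 = 1465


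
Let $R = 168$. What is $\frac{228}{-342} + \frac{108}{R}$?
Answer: $- \frac{1}{42} \approx -0.02381$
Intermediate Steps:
$\frac{228}{-342} + \frac{108}{R} = \frac{228}{-342} + \frac{108}{168} = 228 \left(- \frac{1}{342}\right) + 108 \cdot \frac{1}{168} = - \frac{2}{3} + \frac{9}{14} = - \frac{1}{42}$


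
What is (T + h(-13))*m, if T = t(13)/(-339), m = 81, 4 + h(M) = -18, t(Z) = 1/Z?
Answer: -2617785/1469 ≈ -1782.0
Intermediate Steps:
h(M) = -22 (h(M) = -4 - 18 = -22)
T = -1/4407 (T = 1/(13*(-339)) = (1/13)*(-1/339) = -1/4407 ≈ -0.00022691)
(T + h(-13))*m = (-1/4407 - 22)*81 = -96955/4407*81 = -2617785/1469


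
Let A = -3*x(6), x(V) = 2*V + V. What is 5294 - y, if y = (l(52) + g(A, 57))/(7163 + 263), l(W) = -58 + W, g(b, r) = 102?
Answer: 19656574/3713 ≈ 5294.0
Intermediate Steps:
x(V) = 3*V
A = -54 (A = -9*6 = -3*18 = -54)
y = 48/3713 (y = ((-58 + 52) + 102)/(7163 + 263) = (-6 + 102)/7426 = 96*(1/7426) = 48/3713 ≈ 0.012928)
5294 - y = 5294 - 1*48/3713 = 5294 - 48/3713 = 19656574/3713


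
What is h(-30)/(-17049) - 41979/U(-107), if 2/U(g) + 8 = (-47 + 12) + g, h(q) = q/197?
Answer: 3524822357185/1119551 ≈ 3.1484e+6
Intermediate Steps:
h(q) = q/197 (h(q) = q*(1/197) = q/197)
U(g) = 2/(-43 + g) (U(g) = 2/(-8 + ((-47 + 12) + g)) = 2/(-8 + (-35 + g)) = 2/(-43 + g))
h(-30)/(-17049) - 41979/U(-107) = ((1/197)*(-30))/(-17049) - 41979/(2/(-43 - 107)) = -30/197*(-1/17049) - 41979/(2/(-150)) = 10/1119551 - 41979/(2*(-1/150)) = 10/1119551 - 41979/(-1/75) = 10/1119551 - 41979*(-75) = 10/1119551 + 3148425 = 3524822357185/1119551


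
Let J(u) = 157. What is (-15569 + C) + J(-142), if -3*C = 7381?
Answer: -53617/3 ≈ -17872.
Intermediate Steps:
C = -7381/3 (C = -⅓*7381 = -7381/3 ≈ -2460.3)
(-15569 + C) + J(-142) = (-15569 - 7381/3) + 157 = -54088/3 + 157 = -53617/3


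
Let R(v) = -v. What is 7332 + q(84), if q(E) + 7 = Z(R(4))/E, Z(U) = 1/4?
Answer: 2461201/336 ≈ 7325.0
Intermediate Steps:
Z(U) = ¼
q(E) = -7 + 1/(4*E)
7332 + q(84) = 7332 + (-7 + (¼)/84) = 7332 + (-7 + (¼)*(1/84)) = 7332 + (-7 + 1/336) = 7332 - 2351/336 = 2461201/336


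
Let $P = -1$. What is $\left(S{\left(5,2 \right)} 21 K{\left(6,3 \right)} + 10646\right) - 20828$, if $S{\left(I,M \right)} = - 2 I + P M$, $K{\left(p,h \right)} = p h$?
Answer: $-14718$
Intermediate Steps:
$K{\left(p,h \right)} = h p$
$S{\left(I,M \right)} = - M - 2 I$ ($S{\left(I,M \right)} = - 2 I - M = - M - 2 I$)
$\left(S{\left(5,2 \right)} 21 K{\left(6,3 \right)} + 10646\right) - 20828 = \left(\left(\left(-1\right) 2 - 10\right) 21 \cdot 3 \cdot 6 + 10646\right) - 20828 = \left(\left(-2 - 10\right) 21 \cdot 18 + 10646\right) - 20828 = \left(\left(-12\right) 21 \cdot 18 + 10646\right) - 20828 = \left(\left(-252\right) 18 + 10646\right) - 20828 = \left(-4536 + 10646\right) - 20828 = 6110 - 20828 = -14718$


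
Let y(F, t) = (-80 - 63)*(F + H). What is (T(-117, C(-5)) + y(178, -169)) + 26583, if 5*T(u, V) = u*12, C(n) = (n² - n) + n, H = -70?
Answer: 54291/5 ≈ 10858.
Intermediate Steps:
C(n) = n²
y(F, t) = 10010 - 143*F (y(F, t) = (-80 - 63)*(F - 70) = -143*(-70 + F) = 10010 - 143*F)
T(u, V) = 12*u/5 (T(u, V) = (u*12)/5 = (12*u)/5 = 12*u/5)
(T(-117, C(-5)) + y(178, -169)) + 26583 = ((12/5)*(-117) + (10010 - 143*178)) + 26583 = (-1404/5 + (10010 - 25454)) + 26583 = (-1404/5 - 15444) + 26583 = -78624/5 + 26583 = 54291/5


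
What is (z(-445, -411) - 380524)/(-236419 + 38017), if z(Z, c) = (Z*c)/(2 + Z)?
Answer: 168755027/87892086 ≈ 1.9200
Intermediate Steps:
z(Z, c) = Z*c/(2 + Z)
(z(-445, -411) - 380524)/(-236419 + 38017) = (-445*(-411)/(2 - 445) - 380524)/(-236419 + 38017) = (-445*(-411)/(-443) - 380524)/(-198402) = (-445*(-411)*(-1/443) - 380524)*(-1/198402) = (-182895/443 - 380524)*(-1/198402) = -168755027/443*(-1/198402) = 168755027/87892086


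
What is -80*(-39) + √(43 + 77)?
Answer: 3120 + 2*√30 ≈ 3131.0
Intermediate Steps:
-80*(-39) + √(43 + 77) = 3120 + √120 = 3120 + 2*√30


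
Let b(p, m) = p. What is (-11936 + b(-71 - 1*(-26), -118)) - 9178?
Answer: -21159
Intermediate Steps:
(-11936 + b(-71 - 1*(-26), -118)) - 9178 = (-11936 + (-71 - 1*(-26))) - 9178 = (-11936 + (-71 + 26)) - 9178 = (-11936 - 45) - 9178 = -11981 - 9178 = -21159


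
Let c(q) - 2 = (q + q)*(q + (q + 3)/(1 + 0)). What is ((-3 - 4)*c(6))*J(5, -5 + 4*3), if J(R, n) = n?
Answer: -8918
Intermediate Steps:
c(q) = 2 + 2*q*(3 + 2*q) (c(q) = 2 + (q + q)*(q + (q + 3)/(1 + 0)) = 2 + (2*q)*(q + (3 + q)/1) = 2 + (2*q)*(q + (3 + q)*1) = 2 + (2*q)*(q + (3 + q)) = 2 + (2*q)*(3 + 2*q) = 2 + 2*q*(3 + 2*q))
((-3 - 4)*c(6))*J(5, -5 + 4*3) = ((-3 - 4)*(2 + 4*6² + 6*6))*(-5 + 4*3) = (-7*(2 + 4*36 + 36))*(-5 + 12) = -7*(2 + 144 + 36)*7 = -7*182*7 = -1274*7 = -8918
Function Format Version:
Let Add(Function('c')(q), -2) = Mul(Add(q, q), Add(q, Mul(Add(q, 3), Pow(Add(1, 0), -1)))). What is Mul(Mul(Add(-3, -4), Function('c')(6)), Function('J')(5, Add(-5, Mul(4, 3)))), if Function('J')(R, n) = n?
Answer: -8918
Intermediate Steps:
Function('c')(q) = Add(2, Mul(2, q, Add(3, Mul(2, q)))) (Function('c')(q) = Add(2, Mul(Add(q, q), Add(q, Mul(Add(q, 3), Pow(Add(1, 0), -1))))) = Add(2, Mul(Mul(2, q), Add(q, Mul(Add(3, q), Pow(1, -1))))) = Add(2, Mul(Mul(2, q), Add(q, Mul(Add(3, q), 1)))) = Add(2, Mul(Mul(2, q), Add(q, Add(3, q)))) = Add(2, Mul(Mul(2, q), Add(3, Mul(2, q)))) = Add(2, Mul(2, q, Add(3, Mul(2, q)))))
Mul(Mul(Add(-3, -4), Function('c')(6)), Function('J')(5, Add(-5, Mul(4, 3)))) = Mul(Mul(Add(-3, -4), Add(2, Mul(4, Pow(6, 2)), Mul(6, 6))), Add(-5, Mul(4, 3))) = Mul(Mul(-7, Add(2, Mul(4, 36), 36)), Add(-5, 12)) = Mul(Mul(-7, Add(2, 144, 36)), 7) = Mul(Mul(-7, 182), 7) = Mul(-1274, 7) = -8918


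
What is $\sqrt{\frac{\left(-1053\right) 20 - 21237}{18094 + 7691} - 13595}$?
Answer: $\frac{2 i \sqrt{27901070855}}{2865} \approx 116.6 i$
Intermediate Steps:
$\sqrt{\frac{\left(-1053\right) 20 - 21237}{18094 + 7691} - 13595} = \sqrt{\frac{-21060 - 21237}{25785} - 13595} = \sqrt{\left(-42297\right) \frac{1}{25785} - 13595} = \sqrt{- \frac{14099}{8595} - 13595} = \sqrt{- \frac{116863124}{8595}} = \frac{2 i \sqrt{27901070855}}{2865}$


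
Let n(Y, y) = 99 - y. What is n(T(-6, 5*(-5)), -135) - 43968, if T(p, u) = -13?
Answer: -43734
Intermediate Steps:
n(T(-6, 5*(-5)), -135) - 43968 = (99 - 1*(-135)) - 43968 = (99 + 135) - 43968 = 234 - 43968 = -43734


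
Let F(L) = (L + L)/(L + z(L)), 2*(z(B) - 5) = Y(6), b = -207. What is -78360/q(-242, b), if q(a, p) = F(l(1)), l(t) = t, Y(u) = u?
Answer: -352620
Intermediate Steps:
z(B) = 8 (z(B) = 5 + (1/2)*6 = 5 + 3 = 8)
F(L) = 2*L/(8 + L) (F(L) = (L + L)/(L + 8) = (2*L)/(8 + L) = 2*L/(8 + L))
q(a, p) = 2/9 (q(a, p) = 2*1/(8 + 1) = 2*1/9 = 2*1*(1/9) = 2/9)
-78360/q(-242, b) = -78360/2/9 = -78360*9/2 = -352620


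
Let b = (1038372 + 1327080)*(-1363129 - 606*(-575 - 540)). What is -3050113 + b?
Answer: -1626107007541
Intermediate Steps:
b = -1626103957428 (b = 2365452*(-1363129 - 606*(-1115)) = 2365452*(-1363129 + 675690) = 2365452*(-687439) = -1626103957428)
-3050113 + b = -3050113 - 1626103957428 = -1626107007541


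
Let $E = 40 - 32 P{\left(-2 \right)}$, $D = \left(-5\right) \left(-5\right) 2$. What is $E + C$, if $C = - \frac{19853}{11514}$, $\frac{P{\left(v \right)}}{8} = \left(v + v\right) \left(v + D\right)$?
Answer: $\frac{566376835}{11514} \approx 49190.0$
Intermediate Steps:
$D = 50$ ($D = 25 \cdot 2 = 50$)
$P{\left(v \right)} = 16 v \left(50 + v\right)$ ($P{\left(v \right)} = 8 \left(v + v\right) \left(v + 50\right) = 8 \cdot 2 v \left(50 + v\right) = 16 v \left(50 + v\right)$)
$E = 49192$ ($E = 40 - 32 \cdot 16 \left(-2\right) \left(50 - 2\right) = 40 - 32 \cdot 16 \left(-2\right) 48 = 40 - -49152 = 40 + 49152 = 49192$)
$C = - \frac{19853}{11514}$ ($C = \left(-19853\right) \frac{1}{11514} = - \frac{19853}{11514} \approx -1.7242$)
$E + C = 49192 - \frac{19853}{11514} = \frac{566376835}{11514}$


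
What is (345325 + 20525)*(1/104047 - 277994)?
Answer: -10582007002164450/104047 ≈ -1.0170e+11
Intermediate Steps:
(345325 + 20525)*(1/104047 - 277994) = 365850*(1/104047 - 277994) = 365850*(-28924441717/104047) = -10582007002164450/104047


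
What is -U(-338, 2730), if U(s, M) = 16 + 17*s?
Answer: 5730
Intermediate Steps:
-U(-338, 2730) = -(16 + 17*(-338)) = -(16 - 5746) = -1*(-5730) = 5730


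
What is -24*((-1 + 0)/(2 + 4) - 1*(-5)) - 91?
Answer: -207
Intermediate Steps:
-24*((-1 + 0)/(2 + 4) - 1*(-5)) - 91 = -24*(-1/6 + 5) - 91 = -24*(-1*⅙ + 5) - 91 = -24*(-⅙ + 5) - 91 = -24*29/6 - 91 = -116 - 91 = -207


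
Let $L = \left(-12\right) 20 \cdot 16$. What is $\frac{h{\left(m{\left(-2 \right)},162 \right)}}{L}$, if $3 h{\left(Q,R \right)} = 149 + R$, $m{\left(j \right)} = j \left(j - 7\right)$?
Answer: $- \frac{311}{11520} \approx -0.026997$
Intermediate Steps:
$m{\left(j \right)} = j \left(-7 + j\right)$
$L = -3840$ ($L = \left(-240\right) 16 = -3840$)
$h{\left(Q,R \right)} = \frac{149}{3} + \frac{R}{3}$ ($h{\left(Q,R \right)} = \frac{149 + R}{3} = \frac{149}{3} + \frac{R}{3}$)
$\frac{h{\left(m{\left(-2 \right)},162 \right)}}{L} = \frac{\frac{149}{3} + \frac{1}{3} \cdot 162}{-3840} = \left(\frac{149}{3} + 54\right) \left(- \frac{1}{3840}\right) = \frac{311}{3} \left(- \frac{1}{3840}\right) = - \frac{311}{11520}$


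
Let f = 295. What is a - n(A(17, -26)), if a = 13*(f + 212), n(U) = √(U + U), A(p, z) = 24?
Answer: 6591 - 4*√3 ≈ 6584.1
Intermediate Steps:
n(U) = √2*√U (n(U) = √(2*U) = √2*√U)
a = 6591 (a = 13*(295 + 212) = 13*507 = 6591)
a - n(A(17, -26)) = 6591 - √2*√24 = 6591 - √2*2*√6 = 6591 - 4*√3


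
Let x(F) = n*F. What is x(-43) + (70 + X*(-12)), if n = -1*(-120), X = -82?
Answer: -4106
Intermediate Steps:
n = 120
x(F) = 120*F
x(-43) + (70 + X*(-12)) = 120*(-43) + (70 - 82*(-12)) = -5160 + (70 + 984) = -5160 + 1054 = -4106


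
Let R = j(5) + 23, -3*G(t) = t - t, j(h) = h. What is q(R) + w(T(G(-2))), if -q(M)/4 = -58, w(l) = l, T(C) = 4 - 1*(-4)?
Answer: 240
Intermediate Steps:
G(t) = 0 (G(t) = -(t - t)/3 = -⅓*0 = 0)
T(C) = 8 (T(C) = 4 + 4 = 8)
R = 28 (R = 5 + 23 = 28)
q(M) = 232 (q(M) = -4*(-58) = 232)
q(R) + w(T(G(-2))) = 232 + 8 = 240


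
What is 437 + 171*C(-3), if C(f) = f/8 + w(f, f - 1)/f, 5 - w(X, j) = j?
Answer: -1121/8 ≈ -140.13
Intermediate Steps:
w(X, j) = 5 - j
C(f) = f/8 + (6 - f)/f (C(f) = f/8 + (5 - (f - 1))/f = f*(⅛) + (5 - (-1 + f))/f = f/8 + (5 + (1 - f))/f = f/8 + (6 - f)/f)
437 + 171*C(-3) = 437 + 171*(-1 + 6/(-3) + (⅛)*(-3)) = 437 + 171*(-1 + 6*(-⅓) - 3/8) = 437 + 171*(-1 - 2 - 3/8) = 437 + 171*(-27/8) = 437 - 4617/8 = -1121/8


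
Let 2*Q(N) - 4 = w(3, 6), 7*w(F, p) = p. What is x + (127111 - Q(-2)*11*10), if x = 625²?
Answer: 3622282/7 ≈ 5.1747e+5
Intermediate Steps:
w(F, p) = p/7
Q(N) = 17/7 (Q(N) = 2 + ((⅐)*6)/2 = 2 + (½)*(6/7) = 2 + 3/7 = 17/7)
x = 390625
x + (127111 - Q(-2)*11*10) = 390625 + (127111 - (17/7)*11*10) = 390625 + (127111 - 187*10/7) = 390625 + (127111 - 1*1870/7) = 390625 + (127111 - 1870/7) = 390625 + 887907/7 = 3622282/7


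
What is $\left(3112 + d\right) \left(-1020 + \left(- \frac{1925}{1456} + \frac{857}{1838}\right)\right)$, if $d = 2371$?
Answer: $- \frac{1069945146671}{191152} \approx -5.5974 \cdot 10^{6}$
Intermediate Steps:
$\left(3112 + d\right) \left(-1020 + \left(- \frac{1925}{1456} + \frac{857}{1838}\right)\right) = \left(3112 + 2371\right) \left(-1020 + \left(- \frac{1925}{1456} + \frac{857}{1838}\right)\right) = 5483 \left(-1020 + \left(\left(-1925\right) \frac{1}{1456} + 857 \cdot \frac{1}{1838}\right)\right) = 5483 \left(-1020 + \left(- \frac{275}{208} + \frac{857}{1838}\right)\right) = 5483 \left(-1020 - \frac{163597}{191152}\right) = 5483 \left(- \frac{195138637}{191152}\right) = - \frac{1069945146671}{191152}$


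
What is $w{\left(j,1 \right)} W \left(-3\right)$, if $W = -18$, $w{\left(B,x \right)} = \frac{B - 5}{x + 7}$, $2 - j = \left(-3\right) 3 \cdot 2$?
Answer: $\frac{405}{4} \approx 101.25$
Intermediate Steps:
$j = 20$ ($j = 2 - \left(-3\right) 3 \cdot 2 = 2 - \left(-9\right) 2 = 2 - -18 = 2 + 18 = 20$)
$w{\left(B,x \right)} = \frac{-5 + B}{7 + x}$
$w{\left(j,1 \right)} W \left(-3\right) = \frac{-5 + 20}{7 + 1} \left(-18\right) \left(-3\right) = \frac{1}{8} \cdot 15 \left(-18\right) \left(-3\right) = \frac{15}{8} \left(-18\right) \left(-3\right) = \left(- \frac{135}{4}\right) \left(-3\right) = \frac{405}{4}$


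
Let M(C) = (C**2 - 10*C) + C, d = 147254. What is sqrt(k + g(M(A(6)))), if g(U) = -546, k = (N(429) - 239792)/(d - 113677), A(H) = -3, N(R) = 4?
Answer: I*sqrt(623619912910)/33577 ≈ 23.519*I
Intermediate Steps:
k = -239788/33577 (k = (4 - 239792)/(147254 - 113677) = -239788/33577 ≈ -7.1414)
M(C) = C**2 - 9*C
sqrt(k + g(M(A(6)))) = sqrt(-239788/33577 - 546) = sqrt(-18572830/33577) = I*sqrt(623619912910)/33577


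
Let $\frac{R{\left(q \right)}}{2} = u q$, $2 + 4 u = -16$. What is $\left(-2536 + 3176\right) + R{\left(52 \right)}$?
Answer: $172$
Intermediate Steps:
$u = - \frac{9}{2}$ ($u = - \frac{1}{2} + \frac{1}{4} \left(-16\right) = - \frac{1}{2} - 4 = - \frac{9}{2} \approx -4.5$)
$R{\left(q \right)} = - 9 q$ ($R{\left(q \right)} = 2 \left(- \frac{9 q}{2}\right) = - 9 q$)
$\left(-2536 + 3176\right) + R{\left(52 \right)} = \left(-2536 + 3176\right) - 468 = 640 - 468 = 172$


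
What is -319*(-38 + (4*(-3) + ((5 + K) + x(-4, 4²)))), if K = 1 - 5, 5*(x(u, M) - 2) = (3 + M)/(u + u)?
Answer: 605781/40 ≈ 15145.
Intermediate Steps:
x(u, M) = 2 + (3 + M)/(10*u) (x(u, M) = 2 + ((3 + M)/(u + u))/5 = 2 + ((3 + M)/((2*u)))/5 = 2 + ((3 + M)*(1/(2*u)))/5 = 2 + ((3 + M)/(2*u))/5 = 2 + (3 + M)/(10*u))
K = -4
-319*(-38 + (4*(-3) + ((5 + K) + x(-4, 4²)))) = -319*(-38 + (4*(-3) + ((5 - 4) + (⅒)*(3 + 4² + 20*(-4))/(-4)))) = -319*(-38 + (-12 + (1 + (⅒)*(-¼)*(3 + 16 - 80)))) = -319*(-38 + (-12 + (1 + (⅒)*(-¼)*(-61)))) = -319*(-38 + (-12 + (1 + 61/40))) = -319*(-38 + (-12 + 101/40)) = -319*(-38 - 379/40) = -319*(-1899/40) = 605781/40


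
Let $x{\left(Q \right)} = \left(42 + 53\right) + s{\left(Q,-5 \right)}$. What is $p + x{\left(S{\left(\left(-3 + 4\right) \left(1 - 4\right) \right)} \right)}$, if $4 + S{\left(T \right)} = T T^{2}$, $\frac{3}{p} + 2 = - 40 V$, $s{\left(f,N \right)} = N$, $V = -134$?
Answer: $\frac{160741}{1786} \approx 90.001$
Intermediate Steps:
$p = \frac{1}{1786}$ ($p = \frac{3}{-2 - -5360} = \frac{3}{-2 + 5360} = \frac{3}{5358} = 3 \cdot \frac{1}{5358} = \frac{1}{1786} \approx 0.00055991$)
$S{\left(T \right)} = -4 + T^{3}$ ($S{\left(T \right)} = -4 + T T^{2} = -4 + T^{3}$)
$x{\left(Q \right)} = 90$ ($x{\left(Q \right)} = \left(42 + 53\right) - 5 = 95 - 5 = 90$)
$p + x{\left(S{\left(\left(-3 + 4\right) \left(1 - 4\right) \right)} \right)} = \frac{1}{1786} + 90 = \frac{160741}{1786}$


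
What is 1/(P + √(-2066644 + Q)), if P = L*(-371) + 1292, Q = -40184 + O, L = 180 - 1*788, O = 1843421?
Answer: 226860/51465723007 - I*√263407/51465723007 ≈ 4.408e-6 - 9.9723e-9*I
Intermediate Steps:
L = -608 (L = 180 - 788 = -608)
Q = 1803237 (Q = -40184 + 1843421 = 1803237)
P = 226860 (P = -608*(-371) + 1292 = 225568 + 1292 = 226860)
1/(P + √(-2066644 + Q)) = 1/(226860 + √(-2066644 + 1803237)) = 1/(226860 + √(-263407)) = 1/(226860 + I*√263407)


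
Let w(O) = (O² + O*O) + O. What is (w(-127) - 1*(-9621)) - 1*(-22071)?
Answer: 63823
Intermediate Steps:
w(O) = O + 2*O² (w(O) = (O² + O²) + O = 2*O² + O = O + 2*O²)
(w(-127) - 1*(-9621)) - 1*(-22071) = (-127*(1 + 2*(-127)) - 1*(-9621)) - 1*(-22071) = (-127*(1 - 254) + 9621) + 22071 = (-127*(-253) + 9621) + 22071 = (32131 + 9621) + 22071 = 41752 + 22071 = 63823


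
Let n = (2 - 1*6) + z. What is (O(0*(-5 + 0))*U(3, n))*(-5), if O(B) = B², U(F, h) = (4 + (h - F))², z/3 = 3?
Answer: 0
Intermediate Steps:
z = 9 (z = 3*3 = 9)
n = 5 (n = (2 - 1*6) + 9 = (2 - 6) + 9 = -4 + 9 = 5)
U(F, h) = (4 + h - F)²
(O(0*(-5 + 0))*U(3, n))*(-5) = ((0*(-5 + 0))²*(4 + 5 - 1*3)²)*(-5) = ((0*(-5))²*(4 + 5 - 3)²)*(-5) = (0²*6²)*(-5) = (0*36)*(-5) = 0*(-5) = 0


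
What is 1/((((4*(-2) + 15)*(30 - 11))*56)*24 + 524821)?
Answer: 1/703573 ≈ 1.4213e-6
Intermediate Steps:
1/((((4*(-2) + 15)*(30 - 11))*56)*24 + 524821) = 1/((((-8 + 15)*19)*56)*24 + 524821) = 1/(((7*19)*56)*24 + 524821) = 1/((133*56)*24 + 524821) = 1/(7448*24 + 524821) = 1/(178752 + 524821) = 1/703573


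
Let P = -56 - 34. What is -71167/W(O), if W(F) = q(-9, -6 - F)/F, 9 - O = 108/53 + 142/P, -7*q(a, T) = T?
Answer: -724764728/2477 ≈ -2.9260e+5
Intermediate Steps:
P = -90
q(a, T) = -T/7
O = 20368/2385 (O = 9 - (108/53 + 142/(-90)) = 9 - (108*(1/53) + 142*(-1/90)) = 9 - (108/53 - 71/45) = 9 - 1*1097/2385 = 9 - 1097/2385 = 20368/2385 ≈ 8.5400)
W(F) = (6/7 + F/7)/F (W(F) = (-(-6 - F)/7)/F = (6/7 + F/7)/F)
-71167/W(O) = -71167*142576/(2385*(6 + 20368/2385)) = -71167/((⅐)*(2385/20368)*(34678/2385)) = -71167/2477/10184 = -71167*10184/2477 = -724764728/2477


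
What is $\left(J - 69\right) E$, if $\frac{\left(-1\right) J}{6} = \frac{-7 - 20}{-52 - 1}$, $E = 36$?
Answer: $- \frac{137484}{53} \approx -2594.0$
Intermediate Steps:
$J = - \frac{162}{53}$ ($J = - 6 \frac{-7 - 20}{-52 - 1} = - 6 \left(- \frac{27}{-53}\right) = - 6 \left(\left(-27\right) \left(- \frac{1}{53}\right)\right) = \left(-6\right) \frac{27}{53} = - \frac{162}{53} \approx -3.0566$)
$\left(J - 69\right) E = \left(- \frac{162}{53} - 69\right) 36 = \left(- \frac{3819}{53}\right) 36 = - \frac{137484}{53}$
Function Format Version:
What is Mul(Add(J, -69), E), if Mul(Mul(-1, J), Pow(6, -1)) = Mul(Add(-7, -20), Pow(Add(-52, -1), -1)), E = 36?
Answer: Rational(-137484, 53) ≈ -2594.0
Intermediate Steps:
J = Rational(-162, 53) (J = Mul(-6, Mul(Add(-7, -20), Pow(Add(-52, -1), -1))) = Mul(-6, Mul(-27, Pow(-53, -1))) = Mul(-6, Mul(-27, Rational(-1, 53))) = Mul(-6, Rational(27, 53)) = Rational(-162, 53) ≈ -3.0566)
Mul(Add(J, -69), E) = Mul(Add(Rational(-162, 53), -69), 36) = Mul(Rational(-3819, 53), 36) = Rational(-137484, 53)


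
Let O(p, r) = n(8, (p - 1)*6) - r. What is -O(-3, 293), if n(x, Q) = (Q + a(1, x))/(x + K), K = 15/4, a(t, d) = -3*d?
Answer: 13963/47 ≈ 297.08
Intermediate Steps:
K = 15/4 (K = 15*(¼) = 15/4 ≈ 3.7500)
n(x, Q) = (Q - 3*x)/(15/4 + x) (n(x, Q) = (Q - 3*x)/(x + 15/4) = (Q - 3*x)/(15/4 + x))
O(p, r) = -120/47 - r + 24*p/47 (O(p, r) = 4*((p - 1)*6 - 3*8)/(15 + 4*8) - r = 4*((-1 + p)*6 - 24)/(15 + 32) - r = 4*((-6 + 6*p) - 24)/47 - r = 4*(1/47)*(-30 + 6*p) - r = (-120/47 + 24*p/47) - r = -120/47 - r + 24*p/47)
-O(-3, 293) = -(-120/47 - 1*293 + (24/47)*(-3)) = -(-120/47 - 293 - 72/47) = -1*(-13963/47) = 13963/47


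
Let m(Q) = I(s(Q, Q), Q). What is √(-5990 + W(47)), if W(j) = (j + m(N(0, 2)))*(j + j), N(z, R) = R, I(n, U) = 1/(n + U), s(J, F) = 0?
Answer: 5*I*√61 ≈ 39.051*I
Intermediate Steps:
I(n, U) = 1/(U + n)
m(Q) = 1/Q (m(Q) = 1/(Q + 0) = 1/Q)
W(j) = 2*j*(½ + j) (W(j) = (j + 1/2)*(j + j) = (j + ½)*(2*j) = (½ + j)*(2*j) = 2*j*(½ + j))
√(-5990 + W(47)) = √(-5990 + 47*(1 + 2*47)) = √(-5990 + 47*(1 + 94)) = √(-5990 + 47*95) = √(-5990 + 4465) = √(-1525) = 5*I*√61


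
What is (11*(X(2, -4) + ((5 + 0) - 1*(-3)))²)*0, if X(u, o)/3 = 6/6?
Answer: 0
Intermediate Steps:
X(u, o) = 3 (X(u, o) = 3*(6/6) = 3*(6*(⅙)) = 3*1 = 3)
(11*(X(2, -4) + ((5 + 0) - 1*(-3)))²)*0 = (11*(3 + ((5 + 0) - 1*(-3)))²)*0 = (11*(3 + (5 + 3))²)*0 = (11*(3 + 8)²)*0 = (11*11²)*0 = (11*121)*0 = 1331*0 = 0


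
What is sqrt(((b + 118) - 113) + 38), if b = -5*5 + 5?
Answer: sqrt(23) ≈ 4.7958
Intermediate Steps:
b = -20 (b = -25 + 5 = -20)
sqrt(((b + 118) - 113) + 38) = sqrt(((-20 + 118) - 113) + 38) = sqrt((98 - 113) + 38) = sqrt(-15 + 38) = sqrt(23)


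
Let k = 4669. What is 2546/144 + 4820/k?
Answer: 6290677/336168 ≈ 18.713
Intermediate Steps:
2546/144 + 4820/k = 2546/144 + 4820/4669 = 2546*(1/144) + 4820*(1/4669) = 1273/72 + 4820/4669 = 6290677/336168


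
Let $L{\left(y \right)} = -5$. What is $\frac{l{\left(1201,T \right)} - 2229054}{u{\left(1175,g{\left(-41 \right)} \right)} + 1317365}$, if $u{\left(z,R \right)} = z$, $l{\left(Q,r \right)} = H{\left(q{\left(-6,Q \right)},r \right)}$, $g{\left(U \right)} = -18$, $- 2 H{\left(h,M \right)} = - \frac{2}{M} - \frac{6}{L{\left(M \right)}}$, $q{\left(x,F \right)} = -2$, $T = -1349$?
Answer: $- \frac{7517486641}{4446776150} \approx -1.6905$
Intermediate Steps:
$H{\left(h,M \right)} = - \frac{3}{5} + \frac{1}{M}$ ($H{\left(h,M \right)} = - \frac{- \frac{2}{M} - \frac{6}{-5}}{2} = - \frac{- \frac{2}{M} - - \frac{6}{5}}{2} = - \frac{- \frac{2}{M} + \frac{6}{5}}{2} = - \frac{\frac{6}{5} - \frac{2}{M}}{2} = - \frac{3}{5} + \frac{1}{M}$)
$l{\left(Q,r \right)} = - \frac{3}{5} + \frac{1}{r}$
$\frac{l{\left(1201,T \right)} - 2229054}{u{\left(1175,g{\left(-41 \right)} \right)} + 1317365} = \frac{\left(- \frac{3}{5} + \frac{1}{-1349}\right) - 2229054}{1175 + 1317365} = \frac{\left(- \frac{3}{5} - \frac{1}{1349}\right) - 2229054}{1318540} = \left(- \frac{4052}{6745} - 2229054\right) \frac{1}{1318540} = \left(- \frac{15034973282}{6745}\right) \frac{1}{1318540} = - \frac{7517486641}{4446776150}$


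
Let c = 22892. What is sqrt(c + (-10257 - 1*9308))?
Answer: sqrt(3327) ≈ 57.680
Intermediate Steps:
sqrt(c + (-10257 - 1*9308)) = sqrt(22892 + (-10257 - 1*9308)) = sqrt(22892 + (-10257 - 9308)) = sqrt(22892 - 19565) = sqrt(3327)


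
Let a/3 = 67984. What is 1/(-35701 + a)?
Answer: 1/168251 ≈ 5.9435e-6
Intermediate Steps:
a = 203952 (a = 3*67984 = 203952)
1/(-35701 + a) = 1/(-35701 + 203952) = 1/168251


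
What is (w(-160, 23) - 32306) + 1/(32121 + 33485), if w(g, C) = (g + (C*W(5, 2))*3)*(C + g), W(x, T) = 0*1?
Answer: -681383915/65606 ≈ -10386.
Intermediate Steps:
W(x, T) = 0
w(g, C) = g*(C + g) (w(g, C) = (g + (C*0)*3)*(C + g) = (g + 0*3)*(C + g) = (g + 0)*(C + g) = g*(C + g))
(w(-160, 23) - 32306) + 1/(32121 + 33485) = (-160*(23 - 160) - 32306) + 1/(32121 + 33485) = (-160*(-137) - 32306) + 1/65606 = (21920 - 32306) + 1/65606 = -10386 + 1/65606 = -681383915/65606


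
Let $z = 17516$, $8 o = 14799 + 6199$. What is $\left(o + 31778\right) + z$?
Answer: $\frac{207675}{4} \approx 51919.0$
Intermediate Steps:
$o = \frac{10499}{4}$ ($o = \frac{14799 + 6199}{8} = \frac{1}{8} \cdot 20998 = \frac{10499}{4} \approx 2624.8$)
$\left(o + 31778\right) + z = \left(\frac{10499}{4} + 31778\right) + 17516 = \frac{137611}{4} + 17516 = \frac{207675}{4}$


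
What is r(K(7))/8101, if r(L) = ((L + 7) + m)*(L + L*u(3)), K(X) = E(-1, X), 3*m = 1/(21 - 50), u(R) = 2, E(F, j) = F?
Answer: -521/234929 ≈ -0.0022177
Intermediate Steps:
m = -1/87 (m = 1/(3*(21 - 50)) = (1/3)/(-29) = (1/3)*(-1/29) = -1/87 ≈ -0.011494)
K(X) = -1
r(L) = 3*L*(608/87 + L) (r(L) = ((L + 7) - 1/87)*(L + L*2) = ((7 + L) - 1/87)*(L + 2*L) = (608/87 + L)*(3*L) = 3*L*(608/87 + L))
r(K(7))/8101 = ((1/29)*(-1)*(608 + 87*(-1)))/8101 = ((1/29)*(-1)*(608 - 87))*(1/8101) = ((1/29)*(-1)*521)*(1/8101) = -521/29*1/8101 = -521/234929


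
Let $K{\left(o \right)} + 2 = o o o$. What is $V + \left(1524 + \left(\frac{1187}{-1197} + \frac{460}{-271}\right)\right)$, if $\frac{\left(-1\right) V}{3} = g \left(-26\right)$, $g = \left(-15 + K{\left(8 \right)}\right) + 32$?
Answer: $\frac{13827745513}{324387} \approx 42627.0$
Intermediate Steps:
$K{\left(o \right)} = -2 + o^{3}$ ($K{\left(o \right)} = -2 + o o o = -2 + o^{2} o = -2 + o^{3}$)
$g = 527$ ($g = \left(-15 - \left(2 - 8^{3}\right)\right) + 32 = \left(-15 + \left(-2 + 512\right)\right) + 32 = \left(-15 + 510\right) + 32 = 495 + 32 = 527$)
$V = 41106$ ($V = - 3 \cdot 527 \left(-26\right) = \left(-3\right) \left(-13702\right) = 41106$)
$V + \left(1524 + \left(\frac{1187}{-1197} + \frac{460}{-271}\right)\right) = 41106 + \left(1524 + \left(\frac{1187}{-1197} + \frac{460}{-271}\right)\right) = 41106 + \left(1524 + \left(1187 \left(- \frac{1}{1197}\right) + 460 \left(- \frac{1}{271}\right)\right)\right) = 41106 + \left(1524 - \frac{872297}{324387}\right) = 41106 + \frac{493493491}{324387} = \frac{13827745513}{324387}$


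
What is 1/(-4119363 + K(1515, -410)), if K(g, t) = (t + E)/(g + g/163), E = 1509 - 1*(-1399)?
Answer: -124230/511748261903 ≈ -2.4276e-7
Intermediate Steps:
E = 2908 (E = 1509 + 1399 = 2908)
K(g, t) = 163*(2908 + t)/(164*g) (K(g, t) = (t + 2908)/(g + g/163) = (2908 + t)/(g + g*(1/163)) = (2908 + t)/(g + g/163) = (2908 + t)/((164*g/163)) = (2908 + t)*(163/(164*g)) = 163*(2908 + t)/(164*g))
1/(-4119363 + K(1515, -410)) = 1/(-4119363 + (163/164)*(2908 - 410)/1515) = 1/(-4119363 + (163/164)*(1/1515)*2498) = 1/(-4119363 + 203587/124230) = 1/(-511748261903/124230) = -124230/511748261903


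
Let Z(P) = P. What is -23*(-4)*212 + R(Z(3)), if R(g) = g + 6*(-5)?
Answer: 19477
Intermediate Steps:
R(g) = -30 + g (R(g) = g - 30 = -30 + g)
-23*(-4)*212 + R(Z(3)) = -23*(-4)*212 + (-30 + 3) = 92*212 - 27 = 19504 - 27 = 19477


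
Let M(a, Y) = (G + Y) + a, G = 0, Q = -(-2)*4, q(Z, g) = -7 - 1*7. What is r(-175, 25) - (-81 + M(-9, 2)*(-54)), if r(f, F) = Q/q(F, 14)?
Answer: -2083/7 ≈ -297.57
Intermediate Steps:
q(Z, g) = -14 (q(Z, g) = -7 - 7 = -14)
Q = 8 (Q = -1*(-8) = 8)
r(f, F) = -4/7 (r(f, F) = 8/(-14) = 8*(-1/14) = -4/7)
M(a, Y) = Y + a (M(a, Y) = (0 + Y) + a = Y + a)
r(-175, 25) - (-81 + M(-9, 2)*(-54)) = -4/7 - (-81 + (2 - 9)*(-54)) = -4/7 - (-81 - 7*(-54)) = -4/7 - (-81 + 378) = -4/7 - 1*297 = -4/7 - 297 = -2083/7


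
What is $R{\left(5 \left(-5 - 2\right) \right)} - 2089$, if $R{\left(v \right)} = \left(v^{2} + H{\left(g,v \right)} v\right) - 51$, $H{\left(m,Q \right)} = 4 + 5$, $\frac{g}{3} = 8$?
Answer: $-1230$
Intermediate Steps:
$g = 24$ ($g = 3 \cdot 8 = 24$)
$H{\left(m,Q \right)} = 9$
$R{\left(v \right)} = -51 + v^{2} + 9 v$ ($R{\left(v \right)} = \left(v^{2} + 9 v\right) - 51 = -51 + v^{2} + 9 v$)
$R{\left(5 \left(-5 - 2\right) \right)} - 2089 = \left(-51 + \left(5 \left(-5 - 2\right)\right)^{2} + 9 \cdot 5 \left(-5 - 2\right)\right) - 2089 = \left(-51 + \left(5 \left(-7\right)\right)^{2} + 9 \cdot 5 \left(-7\right)\right) - 2089 = \left(-51 + \left(-35\right)^{2} + 9 \left(-35\right)\right) - 2089 = \left(-51 + 1225 - 315\right) - 2089 = 859 - 2089 = -1230$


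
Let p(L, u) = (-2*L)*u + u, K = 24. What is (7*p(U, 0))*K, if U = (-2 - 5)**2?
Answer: 0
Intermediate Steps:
U = 49 (U = (-7)**2 = 49)
p(L, u) = u - 2*L*u (p(L, u) = -2*L*u + u = u - 2*L*u)
(7*p(U, 0))*K = (7*(0*(1 - 2*49)))*24 = (7*(0*(1 - 98)))*24 = (7*(0*(-97)))*24 = (7*0)*24 = 0*24 = 0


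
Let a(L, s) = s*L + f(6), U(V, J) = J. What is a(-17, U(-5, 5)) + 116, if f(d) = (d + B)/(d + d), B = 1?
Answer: 379/12 ≈ 31.583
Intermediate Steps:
f(d) = (1 + d)/(2*d) (f(d) = (d + 1)/(d + d) = (1 + d)/((2*d)) = (1 + d)*(1/(2*d)) = (1 + d)/(2*d))
a(L, s) = 7/12 + L*s (a(L, s) = s*L + (1/2)*(1 + 6)/6 = L*s + (1/2)*(1/6)*7 = L*s + 7/12 = 7/12 + L*s)
a(-17, U(-5, 5)) + 116 = (7/12 - 17*5) + 116 = (7/12 - 85) + 116 = -1013/12 + 116 = 379/12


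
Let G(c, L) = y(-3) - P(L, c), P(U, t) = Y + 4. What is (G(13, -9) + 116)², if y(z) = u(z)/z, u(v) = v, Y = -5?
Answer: 13924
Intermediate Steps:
P(U, t) = -1 (P(U, t) = -5 + 4 = -1)
y(z) = 1 (y(z) = z/z = 1)
G(c, L) = 2 (G(c, L) = 1 - 1*(-1) = 1 + 1 = 2)
(G(13, -9) + 116)² = (2 + 116)² = 118² = 13924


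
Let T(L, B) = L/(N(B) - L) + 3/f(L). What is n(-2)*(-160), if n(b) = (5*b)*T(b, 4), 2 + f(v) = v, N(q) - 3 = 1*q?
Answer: -14000/9 ≈ -1555.6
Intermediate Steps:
N(q) = 3 + q (N(q) = 3 + 1*q = 3 + q)
f(v) = -2 + v
T(L, B) = 3/(-2 + L) + L/(3 + B - L) (T(L, B) = L/((3 + B) - L) + 3/(-2 + L) = L/(3 + B - L) + 3/(-2 + L) = 3/(-2 + L) + L/(3 + B - L))
n(b) = 5*b*(21 - 3*b + b*(-2 + b))/((-2 + b)*(7 - b)) (n(b) = (5*b)*((9 - 3*b + 3*4 + b*(-2 + b))/((-2 + b)*(3 + 4 - b))) = (5*b)*((9 - 3*b + 12 + b*(-2 + b))/((-2 + b)*(7 - b))) = (5*b)*((21 - 3*b + b*(-2 + b))/((-2 + b)*(7 - b))) = 5*b*(21 - 3*b + b*(-2 + b))/((-2 + b)*(7 - b)))
n(-2)*(-160) = (5*(-2)*(-21 - 1*(-2)**2 + 5*(-2))/(14 + (-2)**2 - 9*(-2)))*(-160) = (5*(-2)*(-21 - 1*4 - 10)/(14 + 4 + 18))*(-160) = (5*(-2)*(-21 - 4 - 10)/36)*(-160) = (5*(-2)*(1/36)*(-35))*(-160) = (175/18)*(-160) = -14000/9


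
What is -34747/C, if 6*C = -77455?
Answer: 208482/77455 ≈ 2.6917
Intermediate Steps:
C = -77455/6 (C = (⅙)*(-77455) = -77455/6 ≈ -12909.)
-34747/C = -34747/(-77455/6) = -34747*(-6/77455) = 208482/77455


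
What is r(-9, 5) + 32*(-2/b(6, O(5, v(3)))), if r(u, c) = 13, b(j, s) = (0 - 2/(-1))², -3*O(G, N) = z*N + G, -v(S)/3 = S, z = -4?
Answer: -3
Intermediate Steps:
v(S) = -3*S
O(G, N) = -G/3 + 4*N/3 (O(G, N) = -(-4*N + G)/3 = -(G - 4*N)/3 = -G/3 + 4*N/3)
b(j, s) = 4 (b(j, s) = (0 - 2*(-1))² = (0 + 2)² = 2² = 4)
r(-9, 5) + 32*(-2/b(6, O(5, v(3)))) = 13 + 32*(-2/4) = 13 + 32*(-2*¼) = 13 + 32*(-½) = 13 - 16 = -3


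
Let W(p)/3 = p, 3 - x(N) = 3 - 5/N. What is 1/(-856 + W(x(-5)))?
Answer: -1/859 ≈ -0.0011641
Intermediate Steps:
x(N) = 5/N (x(N) = 3 - (3 - 5/N) = 3 + (-3 + 5/N) = 5/N)
W(p) = 3*p
1/(-856 + W(x(-5))) = 1/(-856 + 3*(5/(-5))) = 1/(-856 + 3*(5*(-⅕))) = 1/(-856 + 3*(-1)) = 1/(-856 - 3) = 1/(-859) = -1/859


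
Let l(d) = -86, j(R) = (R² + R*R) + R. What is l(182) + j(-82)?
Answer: 13280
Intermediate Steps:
j(R) = R + 2*R² (j(R) = (R² + R²) + R = 2*R² + R = R + 2*R²)
l(182) + j(-82) = -86 - 82*(1 + 2*(-82)) = -86 - 82*(1 - 164) = -86 - 82*(-163) = -86 + 13366 = 13280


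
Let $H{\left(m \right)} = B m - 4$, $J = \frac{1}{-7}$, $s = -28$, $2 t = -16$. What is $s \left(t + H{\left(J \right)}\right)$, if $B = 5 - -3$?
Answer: $368$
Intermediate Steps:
$t = -8$ ($t = \frac{1}{2} \left(-16\right) = -8$)
$B = 8$ ($B = 5 + 3 = 8$)
$J = - \frac{1}{7} \approx -0.14286$
$H{\left(m \right)} = -4 + 8 m$ ($H{\left(m \right)} = 8 m - 4 = -4 + 8 m$)
$s \left(t + H{\left(J \right)}\right) = - 28 \left(-8 + \left(-4 + 8 \left(- \frac{1}{7}\right)\right)\right) = - 28 \left(-8 - \frac{36}{7}\right) = \left(-28\right) \left(- \frac{92}{7}\right) = 368$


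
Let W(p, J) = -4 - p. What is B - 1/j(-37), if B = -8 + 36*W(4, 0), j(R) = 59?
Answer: -17465/59 ≈ -296.02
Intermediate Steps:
B = -296 (B = -8 + 36*(-4 - 1*4) = -8 + 36*(-4 - 4) = -8 + 36*(-8) = -8 - 288 = -296)
B - 1/j(-37) = -296 - 1/59 = -17465/59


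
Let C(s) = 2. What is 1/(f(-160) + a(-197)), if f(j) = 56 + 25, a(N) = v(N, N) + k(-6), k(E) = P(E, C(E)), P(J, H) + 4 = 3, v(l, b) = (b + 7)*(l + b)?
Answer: 1/74940 ≈ 1.3344e-5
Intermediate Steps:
v(l, b) = (7 + b)*(b + l)
P(J, H) = -1 (P(J, H) = -4 + 3 = -1)
k(E) = -1
a(N) = -1 + 2*N**2 + 14*N (a(N) = (N**2 + 7*N + 7*N + N*N) - 1 = (N**2 + 7*N + 7*N + N**2) - 1 = (2*N**2 + 14*N) - 1 = -1 + 2*N**2 + 14*N)
f(j) = 81
1/(f(-160) + a(-197)) = 1/(81 + (-1 + 2*(-197)**2 + 14*(-197))) = 1/(81 + (-1 + 2*38809 - 2758)) = 1/(81 + (-1 + 77618 - 2758)) = 1/(81 + 74859) = 1/74940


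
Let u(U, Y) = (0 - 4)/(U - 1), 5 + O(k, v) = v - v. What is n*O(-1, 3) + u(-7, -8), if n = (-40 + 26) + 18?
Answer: -39/2 ≈ -19.500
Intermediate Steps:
O(k, v) = -5 (O(k, v) = -5 + (v - v) = -5 + 0 = -5)
u(U, Y) = -4/(-1 + U)
n = 4 (n = -14 + 18 = 4)
n*O(-1, 3) + u(-7, -8) = 4*(-5) - 4/(-1 - 7) = -20 - 4/(-8) = -20 - 4*(-⅛) = -20 + ½ = -39/2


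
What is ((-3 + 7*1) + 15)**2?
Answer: 361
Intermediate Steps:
((-3 + 7*1) + 15)**2 = ((-3 + 7) + 15)**2 = (4 + 15)**2 = 19**2 = 361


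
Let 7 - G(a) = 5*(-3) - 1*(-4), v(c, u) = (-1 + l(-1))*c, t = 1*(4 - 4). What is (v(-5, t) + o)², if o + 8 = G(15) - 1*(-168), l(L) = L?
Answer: 35344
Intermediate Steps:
t = 0 (t = 1*0 = 0)
v(c, u) = -2*c (v(c, u) = (-1 - 1)*c = -2*c)
G(a) = 18 (G(a) = 7 - (5*(-3) - 1*(-4)) = 7 - (-15 + 4) = 7 - 1*(-11) = 7 + 11 = 18)
o = 178 (o = -8 + (18 - 1*(-168)) = -8 + (18 + 168) = -8 + 186 = 178)
(v(-5, t) + o)² = (-2*(-5) + 178)² = (10 + 178)² = 188² = 35344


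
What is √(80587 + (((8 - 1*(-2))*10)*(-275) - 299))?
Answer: 2*√13197 ≈ 229.76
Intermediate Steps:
√(80587 + (((8 - 1*(-2))*10)*(-275) - 299)) = √(80587 + (((8 + 2)*10)*(-275) - 299)) = √(80587 + ((10*10)*(-275) - 299)) = √(80587 + (100*(-275) - 299)) = √(80587 + (-27500 - 299)) = √(80587 - 27799) = √52788 = 2*√13197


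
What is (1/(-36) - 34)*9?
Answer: -1225/4 ≈ -306.25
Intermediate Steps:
(1/(-36) - 34)*9 = (-1/36 - 34)*9 = -1225/36*9 = -1225/4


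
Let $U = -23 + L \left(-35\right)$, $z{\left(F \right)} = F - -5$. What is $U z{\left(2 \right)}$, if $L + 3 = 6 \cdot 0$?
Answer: $574$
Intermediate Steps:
$L = -3$ ($L = -3 + 6 \cdot 0 = -3 + 0 = -3$)
$z{\left(F \right)} = 5 + F$ ($z{\left(F \right)} = F + 5 = 5 + F$)
$U = 82$ ($U = -23 - -105 = -23 + 105 = 82$)
$U z{\left(2 \right)} = 82 \left(5 + 2\right) = 82 \cdot 7 = 574$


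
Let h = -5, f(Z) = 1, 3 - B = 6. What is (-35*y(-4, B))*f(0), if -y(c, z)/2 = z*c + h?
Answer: 490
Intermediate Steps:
B = -3 (B = 3 - 1*6 = 3 - 6 = -3)
y(c, z) = 10 - 2*c*z (y(c, z) = -2*(z*c - 5) = -2*(c*z - 5) = -2*(-5 + c*z) = 10 - 2*c*z)
(-35*y(-4, B))*f(0) = -35*(10 - 2*(-4)*(-3))*1 = -35*(10 - 24)*1 = -35*(-14)*1 = 490*1 = 490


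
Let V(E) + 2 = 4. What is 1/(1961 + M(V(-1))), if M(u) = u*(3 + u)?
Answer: 1/1971 ≈ 0.00050736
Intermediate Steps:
V(E) = 2 (V(E) = -2 + 4 = 2)
1/(1961 + M(V(-1))) = 1/(1961 + 2*(3 + 2)) = 1/(1961 + 2*5) = 1/(1961 + 10) = 1/1971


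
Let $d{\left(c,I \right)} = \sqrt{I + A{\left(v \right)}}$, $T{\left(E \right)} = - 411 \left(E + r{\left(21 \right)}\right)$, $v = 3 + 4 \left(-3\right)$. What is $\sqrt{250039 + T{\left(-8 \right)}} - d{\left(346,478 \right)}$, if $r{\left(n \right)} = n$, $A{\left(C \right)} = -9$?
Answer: $- \sqrt{469} + 2 \sqrt{61174} \approx 473.01$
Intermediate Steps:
$v = -9$ ($v = 3 - 12 = -9$)
$T{\left(E \right)} = -8631 - 411 E$ ($T{\left(E \right)} = - 411 \left(E + 21\right) = - 411 \left(21 + E\right) = -8631 - 411 E$)
$d{\left(c,I \right)} = \sqrt{-9 + I}$ ($d{\left(c,I \right)} = \sqrt{I - 9} = \sqrt{-9 + I}$)
$\sqrt{250039 + T{\left(-8 \right)}} - d{\left(346,478 \right)} = \sqrt{250039 - 5343} - \sqrt{-9 + 478} = \sqrt{250039 + \left(-8631 + 3288\right)} - \sqrt{469} = \sqrt{250039 - 5343} - \sqrt{469} = \sqrt{244696} - \sqrt{469} = 2 \sqrt{61174} - \sqrt{469} = - \sqrt{469} + 2 \sqrt{61174}$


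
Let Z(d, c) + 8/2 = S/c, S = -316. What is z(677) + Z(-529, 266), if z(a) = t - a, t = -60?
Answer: -98711/133 ≈ -742.19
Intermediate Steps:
z(a) = -60 - a
Z(d, c) = -4 - 316/c
z(677) + Z(-529, 266) = (-60 - 1*677) + (-4 - 316/266) = (-60 - 677) + (-4 - 316*1/266) = -737 + (-4 - 158/133) = -737 - 690/133 = -98711/133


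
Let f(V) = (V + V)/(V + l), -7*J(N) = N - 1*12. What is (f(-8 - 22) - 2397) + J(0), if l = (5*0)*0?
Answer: -16753/7 ≈ -2393.3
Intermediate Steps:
J(N) = 12/7 - N/7 (J(N) = -(N - 1*12)/7 = -(N - 12)/7 = -(-12 + N)/7 = 12/7 - N/7)
l = 0 (l = 0*0 = 0)
f(V) = 2 (f(V) = (V + V)/(V + 0) = (2*V)/V = 2)
(f(-8 - 22) - 2397) + J(0) = (2 - 2397) + (12/7 - ⅐*0) = -2395 + (12/7 + 0) = -2395 + 12/7 = -16753/7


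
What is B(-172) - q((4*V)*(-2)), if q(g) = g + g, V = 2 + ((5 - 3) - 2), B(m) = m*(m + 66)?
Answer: 18264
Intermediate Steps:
B(m) = m*(66 + m)
V = 2 (V = 2 + (2 - 2) = 2 + 0 = 2)
q(g) = 2*g
B(-172) - q((4*V)*(-2)) = -172*(66 - 172) - 2*(4*2)*(-2) = -172*(-106) - 2*8*(-2) = 18232 - 2*(-16) = 18232 - 1*(-32) = 18232 + 32 = 18264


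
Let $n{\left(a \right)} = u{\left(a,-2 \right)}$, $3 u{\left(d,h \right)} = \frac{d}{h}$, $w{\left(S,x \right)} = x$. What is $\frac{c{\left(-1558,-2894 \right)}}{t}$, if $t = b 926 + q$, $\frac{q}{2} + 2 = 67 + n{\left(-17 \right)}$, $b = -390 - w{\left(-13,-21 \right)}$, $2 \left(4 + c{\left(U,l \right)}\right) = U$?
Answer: $\frac{2349}{1024675} \approx 0.0022924$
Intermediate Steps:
$u{\left(d,h \right)} = \frac{d}{3 h}$ ($u{\left(d,h \right)} = \frac{d \frac{1}{h}}{3} = \frac{d}{3 h}$)
$n{\left(a \right)} = - \frac{a}{6}$ ($n{\left(a \right)} = \frac{a}{3 \left(-2\right)} = \frac{1}{3} a \left(- \frac{1}{2}\right) = - \frac{a}{6}$)
$c{\left(U,l \right)} = -4 + \frac{U}{2}$
$b = -369$ ($b = -390 - -21 = -390 + 21 = -369$)
$q = \frac{407}{3}$ ($q = -4 + 2 \left(67 - - \frac{17}{6}\right) = -4 + 2 \left(67 + \frac{17}{6}\right) = -4 + 2 \cdot \frac{419}{6} = -4 + \frac{419}{3} = \frac{407}{3} \approx 135.67$)
$t = - \frac{1024675}{3}$ ($t = \left(-369\right) 926 + \frac{407}{3} = -341694 + \frac{407}{3} = - \frac{1024675}{3} \approx -3.4156 \cdot 10^{5}$)
$\frac{c{\left(-1558,-2894 \right)}}{t} = \frac{-4 + \frac{1}{2} \left(-1558\right)}{- \frac{1024675}{3}} = \left(-4 - 779\right) \left(- \frac{3}{1024675}\right) = \left(-783\right) \left(- \frac{3}{1024675}\right) = \frac{2349}{1024675}$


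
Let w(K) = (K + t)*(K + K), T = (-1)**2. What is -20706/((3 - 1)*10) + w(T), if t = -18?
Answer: -10693/10 ≈ -1069.3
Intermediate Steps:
T = 1
w(K) = 2*K*(-18 + K) (w(K) = (K - 18)*(K + K) = (-18 + K)*(2*K) = 2*K*(-18 + K))
-20706/((3 - 1)*10) + w(T) = -20706/((3 - 1)*10) + 2*1*(-18 + 1) = -20706/(2*10) + 2*1*(-17) = -20706/20 - 34 = -119*87/10 - 34 = -10353/10 - 34 = -10693/10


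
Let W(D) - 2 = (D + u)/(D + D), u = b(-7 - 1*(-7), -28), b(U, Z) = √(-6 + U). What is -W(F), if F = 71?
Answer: -5/2 - I*√6/142 ≈ -2.5 - 0.01725*I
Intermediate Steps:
u = I*√6 (u = √(-6 + (-7 - 1*(-7))) = √(-6 + (-7 + 7)) = √(-6 + 0) = √(-6) = I*√6 ≈ 2.4495*I)
W(D) = 2 + (D + I*√6)/(2*D) (W(D) = 2 + (D + I*√6)/(D + D) = 2 + (D + I*√6)/((2*D)) = 2 + (D + I*√6)*(1/(2*D)) = 2 + (D + I*√6)/(2*D))
-W(F) = -(5*71 + I*√6)/(2*71) = -(355 + I*√6)/(2*71) = -(5/2 + I*√6/142) = -5/2 - I*√6/142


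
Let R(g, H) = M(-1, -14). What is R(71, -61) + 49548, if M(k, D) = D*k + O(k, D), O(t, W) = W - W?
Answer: 49562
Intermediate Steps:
O(t, W) = 0
M(k, D) = D*k (M(k, D) = D*k + 0 = D*k)
R(g, H) = 14 (R(g, H) = -14*(-1) = 14)
R(71, -61) + 49548 = 14 + 49548 = 49562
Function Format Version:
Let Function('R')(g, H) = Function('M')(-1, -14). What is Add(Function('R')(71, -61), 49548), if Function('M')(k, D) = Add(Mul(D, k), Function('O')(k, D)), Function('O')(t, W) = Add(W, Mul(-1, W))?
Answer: 49562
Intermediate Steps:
Function('O')(t, W) = 0
Function('M')(k, D) = Mul(D, k) (Function('M')(k, D) = Add(Mul(D, k), 0) = Mul(D, k))
Function('R')(g, H) = 14 (Function('R')(g, H) = Mul(-14, -1) = 14)
Add(Function('R')(71, -61), 49548) = Add(14, 49548) = 49562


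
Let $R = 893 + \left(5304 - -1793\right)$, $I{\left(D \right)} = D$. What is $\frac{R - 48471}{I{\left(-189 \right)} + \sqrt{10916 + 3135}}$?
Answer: $\frac{7650909}{21670} + \frac{40481 \sqrt{14051}}{21670} \approx 574.5$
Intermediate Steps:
$R = 7990$ ($R = 893 + \left(5304 + 1793\right) = 893 + 7097 = 7990$)
$\frac{R - 48471}{I{\left(-189 \right)} + \sqrt{10916 + 3135}} = \frac{7990 - 48471}{-189 + \sqrt{10916 + 3135}} = - \frac{40481}{-189 + \sqrt{14051}}$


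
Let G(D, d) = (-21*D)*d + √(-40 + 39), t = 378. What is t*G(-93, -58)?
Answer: -42817572 + 378*I ≈ -4.2818e+7 + 378.0*I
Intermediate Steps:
G(D, d) = I - 21*D*d (G(D, d) = -21*D*d + √(-1) = -21*D*d + I = I - 21*D*d)
t*G(-93, -58) = 378*(I - 21*(-93)*(-58)) = 378*(I - 113274) = 378*(-113274 + I) = -42817572 + 378*I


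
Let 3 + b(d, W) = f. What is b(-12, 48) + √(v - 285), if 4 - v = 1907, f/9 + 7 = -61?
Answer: -615 + 2*I*√547 ≈ -615.0 + 46.776*I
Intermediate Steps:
f = -612 (f = -63 + 9*(-61) = -63 - 549 = -612)
v = -1903 (v = 4 - 1*1907 = 4 - 1907 = -1903)
b(d, W) = -615 (b(d, W) = -3 - 612 = -615)
b(-12, 48) + √(v - 285) = -615 + √(-1903 - 285) = -615 + √(-2188) = -615 + 2*I*√547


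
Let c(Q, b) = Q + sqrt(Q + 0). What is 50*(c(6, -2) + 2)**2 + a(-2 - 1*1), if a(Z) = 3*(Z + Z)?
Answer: 3482 + 800*sqrt(6) ≈ 5441.6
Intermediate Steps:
c(Q, b) = Q + sqrt(Q)
a(Z) = 6*Z (a(Z) = 3*(2*Z) = 6*Z)
50*(c(6, -2) + 2)**2 + a(-2 - 1*1) = 50*((6 + sqrt(6)) + 2)**2 + 6*(-2 - 1*1) = 50*(8 + sqrt(6))**2 + 6*(-2 - 1) = 50*(8 + sqrt(6))**2 + 6*(-3) = 50*(8 + sqrt(6))**2 - 18 = -18 + 50*(8 + sqrt(6))**2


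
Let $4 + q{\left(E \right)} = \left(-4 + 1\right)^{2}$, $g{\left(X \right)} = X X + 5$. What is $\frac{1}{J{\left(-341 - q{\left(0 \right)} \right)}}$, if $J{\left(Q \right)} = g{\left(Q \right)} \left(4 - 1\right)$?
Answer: $\frac{1}{359163} \approx 2.7843 \cdot 10^{-6}$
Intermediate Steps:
$g{\left(X \right)} = 5 + X^{2}$ ($g{\left(X \right)} = X^{2} + 5 = 5 + X^{2}$)
$q{\left(E \right)} = 5$ ($q{\left(E \right)} = -4 + \left(-4 + 1\right)^{2} = -4 + \left(-3\right)^{2} = -4 + 9 = 5$)
$J{\left(Q \right)} = 15 + 3 Q^{2}$ ($J{\left(Q \right)} = \left(5 + Q^{2}\right) \left(4 - 1\right) = \left(5 + Q^{2}\right) 3 = 15 + 3 Q^{2}$)
$\frac{1}{J{\left(-341 - q{\left(0 \right)} \right)}} = \frac{1}{15 + 3 \left(-341 - 5\right)^{2}} = \frac{1}{15 + 3 \left(-346\right)^{2}} = \frac{1}{15 + 3 \cdot 119716} = \frac{1}{15 + 359148} = \frac{1}{359163}$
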